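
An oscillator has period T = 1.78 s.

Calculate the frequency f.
f = 1/T = 1/1.78 = 0.5618 Hz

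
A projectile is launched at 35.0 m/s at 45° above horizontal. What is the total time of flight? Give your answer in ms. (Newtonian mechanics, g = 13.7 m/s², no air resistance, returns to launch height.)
T = 2v₀sin(θ)/g (with unit conversion) = 3613.0 ms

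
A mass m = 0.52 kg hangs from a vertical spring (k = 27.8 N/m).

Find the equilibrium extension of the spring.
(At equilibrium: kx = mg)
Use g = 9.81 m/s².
x_eq = mg/k = 0.52×9.81/27.8 = 0.1835 m = 18.35 cm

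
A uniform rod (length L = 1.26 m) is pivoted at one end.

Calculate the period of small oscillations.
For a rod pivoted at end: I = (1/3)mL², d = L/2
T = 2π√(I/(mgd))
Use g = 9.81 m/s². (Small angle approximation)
I/m = (1/3)L² = 0.5292 m²; d = L/2 = 0.63 m
T = 2π√(I/(mgd)) = 2π√(0.5292/(9.81×0.63)) = 1.839 s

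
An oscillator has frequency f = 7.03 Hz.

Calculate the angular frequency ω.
ω = 2πf = 2π×7.03 = 44.17 rad/s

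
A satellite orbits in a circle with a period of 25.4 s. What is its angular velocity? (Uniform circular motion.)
ω = 2π/T = 2π/25.4 = 0.2474 rad/s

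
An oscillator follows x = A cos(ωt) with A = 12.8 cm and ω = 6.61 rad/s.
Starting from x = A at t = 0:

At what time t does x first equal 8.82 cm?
cos(ωt) = x/A = 8.82/12.8 = 0.6891
ωt = arccos(0.6891) = 0.8106 rad
t = 0.8106/6.61 = 0.1226 s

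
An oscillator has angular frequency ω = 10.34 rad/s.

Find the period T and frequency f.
T = 2π/ω = 2π/10.34 = 0.6077 s; f = ω/2π = 1.646 Hz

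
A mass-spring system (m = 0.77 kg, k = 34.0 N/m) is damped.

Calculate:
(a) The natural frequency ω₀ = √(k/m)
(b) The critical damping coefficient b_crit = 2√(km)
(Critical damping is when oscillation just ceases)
ω₀ = √(k/m) = √(34.0/0.77) = 6.645 rad/s
b_crit = 2√(km) = 2√(34.0×0.77) = 10.23 kg/s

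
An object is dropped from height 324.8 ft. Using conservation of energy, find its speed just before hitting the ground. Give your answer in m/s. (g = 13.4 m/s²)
mgh = ½mv² → v = √(2gh) = √(2×13.4×99) = 51.51 m/s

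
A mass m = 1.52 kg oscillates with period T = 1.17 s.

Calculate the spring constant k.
T = 2π√(m/k) → k = m(2π/T)² = 1.52×(2π/1.17)² = 43.84 N/m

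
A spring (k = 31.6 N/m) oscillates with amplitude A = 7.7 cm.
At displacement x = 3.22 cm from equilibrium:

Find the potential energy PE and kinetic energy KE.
E_total = ½kA² = ½×31.6×(0.077)² = 0.09368 J
PE = ½kx² = ½×31.6×(0.0322)² = 0.01638 J
KE = E_total − PE = 0.0773 J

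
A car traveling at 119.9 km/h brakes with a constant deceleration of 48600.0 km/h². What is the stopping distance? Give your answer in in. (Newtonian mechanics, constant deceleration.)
d = v₀² / (2a) (with unit conversion) = 5823.0 in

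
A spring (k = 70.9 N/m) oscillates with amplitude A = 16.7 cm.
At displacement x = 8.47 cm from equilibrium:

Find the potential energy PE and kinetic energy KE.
E_total = ½kA² = ½×70.9×(0.167)² = 0.9887 J
PE = ½kx² = ½×70.9×(0.0847)² = 0.2543 J
KE = E_total − PE = 0.7343 J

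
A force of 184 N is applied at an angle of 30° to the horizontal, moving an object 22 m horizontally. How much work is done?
W = Fd cosθ = 184×22×cos(30°) = 3505.7 J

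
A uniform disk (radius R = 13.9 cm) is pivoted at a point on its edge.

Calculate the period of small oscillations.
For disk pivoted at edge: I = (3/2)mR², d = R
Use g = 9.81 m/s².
I/m = (3/2)R² = 0.02898 m²; d = R = 0.139 m
T = 2π√((3/2)R²/(gR)) = 2π√(3R/(2g)) = 0.916 s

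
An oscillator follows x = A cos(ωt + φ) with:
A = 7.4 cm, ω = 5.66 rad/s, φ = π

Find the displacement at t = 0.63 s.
x = A cos(ωt + φ) = 7.4×cos(5.66×0.63 + π) = 6.744 cm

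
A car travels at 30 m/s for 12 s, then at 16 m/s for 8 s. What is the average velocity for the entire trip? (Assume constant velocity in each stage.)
d₁ = v₁t₁ = 30 × 12 = 360 m
d₂ = v₂t₂ = 16 × 8 = 128 m
d_total = 488 m, t_total = 20 s
v_avg = d_total/t_total = 488/20 = 24.4 m/s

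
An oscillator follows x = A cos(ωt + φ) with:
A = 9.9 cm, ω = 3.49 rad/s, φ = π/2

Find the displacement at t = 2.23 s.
x = A cos(ωt + φ) = 9.9×cos(3.49×2.23 + π/2) = -9.875 cm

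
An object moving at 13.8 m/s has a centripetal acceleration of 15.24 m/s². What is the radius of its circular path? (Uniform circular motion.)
r = v²/a_c = 13.8²/15.24 = 12.5 m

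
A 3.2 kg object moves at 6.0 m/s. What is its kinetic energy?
KE = ½mv² = ½×3.2×6.0² = 57.6 J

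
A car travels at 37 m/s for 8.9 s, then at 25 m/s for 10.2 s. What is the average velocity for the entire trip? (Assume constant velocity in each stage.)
d₁ = v₁t₁ = 37 × 8.9 = 329.3 m
d₂ = v₂t₂ = 25 × 10.2 = 255 m
d_total = 584.3 m, t_total = 19.1 s
v_avg = d_total/t_total = 584.3/19.1 = 30.59 m/s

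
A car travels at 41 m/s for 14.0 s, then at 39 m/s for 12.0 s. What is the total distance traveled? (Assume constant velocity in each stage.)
d₁ = v₁t₁ = 41 × 14.0 = 574 m
d₂ = v₂t₂ = 39 × 12.0 = 468 m
d_total = 574 + 468 = 1042.0 m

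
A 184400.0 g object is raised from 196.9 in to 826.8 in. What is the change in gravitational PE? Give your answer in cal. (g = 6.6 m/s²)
ΔPE = mg(h₂ − h₁) = 184.4 kg × 6.6 m/s² × (21 − 5.001) m = 1.947e+04 J = 4654.0 cal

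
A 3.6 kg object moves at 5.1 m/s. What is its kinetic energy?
KE = ½mv² = ½×3.6×5.1² = 46.818 J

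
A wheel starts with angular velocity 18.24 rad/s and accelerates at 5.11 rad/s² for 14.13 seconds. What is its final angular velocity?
ω = ω₀ + αt = 18.24 + 5.11 × 14.13 = 90.44 rad/s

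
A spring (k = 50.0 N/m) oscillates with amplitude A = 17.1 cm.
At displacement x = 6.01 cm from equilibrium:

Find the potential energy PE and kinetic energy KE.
E_total = ½kA² = ½×50.0×(0.171)² = 0.731 J
PE = ½kx² = ½×50.0×(0.0601)² = 0.0903 J
KE = E_total − PE = 0.6407 J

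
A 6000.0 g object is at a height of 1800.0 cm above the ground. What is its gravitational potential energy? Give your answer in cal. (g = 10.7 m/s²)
PE = mgh = 6 kg × 10.7 m/s² × 18 m = 1156 J = 276.2 cal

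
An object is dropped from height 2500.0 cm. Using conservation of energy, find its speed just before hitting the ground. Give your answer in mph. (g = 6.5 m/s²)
mgh = ½mv² → v = √(2gh) = √(2×6.5×25) = 18.03 m/s = 40.33 mph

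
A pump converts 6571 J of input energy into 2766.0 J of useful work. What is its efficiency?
η = W_out/W_in = 2766.0/6571 = 0.4209 = 42.09%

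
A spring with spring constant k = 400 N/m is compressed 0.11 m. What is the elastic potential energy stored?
PE = ½kx² = ½×400×0.11² = 2.42 J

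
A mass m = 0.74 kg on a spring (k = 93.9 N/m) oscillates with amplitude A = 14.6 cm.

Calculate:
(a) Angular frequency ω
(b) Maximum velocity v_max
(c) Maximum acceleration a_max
ω = √(k/m) = √(93.9/0.74) = 11.26 rad/s
v_max = ωA = 11.26×0.146 = 1.645 m/s
a_max = ω²A = 11.26²×0.146 = 18.53 m/s²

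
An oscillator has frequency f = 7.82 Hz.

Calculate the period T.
T = 1/f = 1/7.82 = 0.1279 s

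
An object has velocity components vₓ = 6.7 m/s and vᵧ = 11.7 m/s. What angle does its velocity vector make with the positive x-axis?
θ = arctan(vᵧ/vₓ) = arctan(11.7/6.7) = 60.2°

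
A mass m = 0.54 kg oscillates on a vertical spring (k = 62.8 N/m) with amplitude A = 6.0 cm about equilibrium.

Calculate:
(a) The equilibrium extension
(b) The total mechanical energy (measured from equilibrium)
x_eq = mg/k = 0.54×9.81/62.8 = 0.08435 m = 8.435 cm
E = ½kA² = ½×62.8×(0.06)² = 0.113 J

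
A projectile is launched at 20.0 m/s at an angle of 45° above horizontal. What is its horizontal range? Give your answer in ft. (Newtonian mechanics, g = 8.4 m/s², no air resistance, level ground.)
R = v₀² sin(2θ) / g (with unit conversion) = 156.2 ft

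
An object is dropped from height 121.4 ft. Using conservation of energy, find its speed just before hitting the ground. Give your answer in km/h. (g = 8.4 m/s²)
mgh = ½mv² → v = √(2gh) = √(2×8.4×37) = 24.93 m/s = 89.76 km/h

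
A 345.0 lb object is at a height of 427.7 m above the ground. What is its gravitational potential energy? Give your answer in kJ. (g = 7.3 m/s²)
PE = mgh = 156.5 kg × 7.3 m/s² × 427.7 m = 4.886e+05 J = 488.6 kJ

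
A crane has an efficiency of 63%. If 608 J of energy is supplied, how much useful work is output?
W_out = η × W_in = 0.63 × 608 = 383.04 J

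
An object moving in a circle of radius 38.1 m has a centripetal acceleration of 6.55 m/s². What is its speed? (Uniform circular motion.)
v = √(a_c × r) = √(6.55 × 38.1) = 15.8 m/s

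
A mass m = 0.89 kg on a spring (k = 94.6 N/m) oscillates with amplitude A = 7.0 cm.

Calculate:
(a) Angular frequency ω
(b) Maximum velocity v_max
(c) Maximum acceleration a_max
ω = √(k/m) = √(94.6/0.89) = 10.31 rad/s
v_max = ωA = 10.31×0.07 = 0.7217 m/s
a_max = ω²A = 10.31²×0.07 = 7.44 m/s²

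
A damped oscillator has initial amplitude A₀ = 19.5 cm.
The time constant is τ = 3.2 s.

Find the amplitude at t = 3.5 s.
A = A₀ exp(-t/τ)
A = A₀ exp(−t/τ) = 19.5×exp(−3.5/3.2) = 6.532 cm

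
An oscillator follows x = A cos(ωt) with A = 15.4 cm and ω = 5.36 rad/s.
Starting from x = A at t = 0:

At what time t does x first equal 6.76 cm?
cos(ωt) = x/A = 6.76/15.4 = 0.439
ωt = arccos(0.439) = 1.116 rad
t = 1.116/5.36 = 0.2083 s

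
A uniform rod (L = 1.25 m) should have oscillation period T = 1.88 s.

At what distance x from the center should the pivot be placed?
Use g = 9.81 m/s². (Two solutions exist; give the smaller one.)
T = 2π√((L²/12 + x²)/(gx)). Let c = T²g/(4π²) = 0.8783.
x² − cx + L²/12 = 0 → x = (c − √(c² − L²/3))/2 = 0.1889 m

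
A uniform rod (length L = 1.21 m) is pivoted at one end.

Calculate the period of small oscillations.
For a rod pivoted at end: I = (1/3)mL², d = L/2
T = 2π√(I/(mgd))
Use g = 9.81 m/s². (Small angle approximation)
I/m = (1/3)L² = 0.488 m²; d = L/2 = 0.605 m
T = 2π√(I/(mgd)) = 2π√(0.488/(9.81×0.605)) = 1.802 s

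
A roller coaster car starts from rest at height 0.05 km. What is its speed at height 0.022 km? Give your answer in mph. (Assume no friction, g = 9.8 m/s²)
mgh₁ = ½mv₂² + mgh₂ → v₂ = √(2g(h₁−h₂)) = √(2×9.8×(50−22)) = 23.43 m/s = 52.4 mph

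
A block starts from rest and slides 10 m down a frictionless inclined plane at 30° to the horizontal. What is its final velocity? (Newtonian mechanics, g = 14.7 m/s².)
a = g sin(θ) = 14.7 × sin(30°) = 7.35 m/s²
v = √(2ad) = √(2 × 7.35 × 10) = 12.12 m/s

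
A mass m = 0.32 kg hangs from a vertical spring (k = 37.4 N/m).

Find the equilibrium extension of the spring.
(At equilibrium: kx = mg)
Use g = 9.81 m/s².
x_eq = mg/k = 0.32×9.81/37.4 = 0.08394 m = 8.394 cm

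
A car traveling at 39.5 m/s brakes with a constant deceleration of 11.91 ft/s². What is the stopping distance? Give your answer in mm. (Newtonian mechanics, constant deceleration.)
d = v₀² / (2a) (with unit conversion) = 214900.0 mm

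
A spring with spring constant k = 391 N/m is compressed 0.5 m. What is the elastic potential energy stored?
PE = ½kx² = ½×391×0.5² = 48.88 J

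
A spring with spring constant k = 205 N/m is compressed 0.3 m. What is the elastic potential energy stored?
PE = ½kx² = ½×205×0.3² = 9.225 J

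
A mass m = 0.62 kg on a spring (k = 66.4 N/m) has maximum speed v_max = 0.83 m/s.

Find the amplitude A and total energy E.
½mv²_max = ½kA² → A = v_max√(m/k) = 0.83×√(0.62/66.4) = 0.0802 m = 8.02 cm
E = ½mv²_max = ½×0.62×0.83² = 0.2136 J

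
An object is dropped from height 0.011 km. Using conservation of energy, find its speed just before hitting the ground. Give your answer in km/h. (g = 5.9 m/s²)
mgh = ½mv² → v = √(2gh) = √(2×5.9×11) = 11.39 m/s = 41.01 km/h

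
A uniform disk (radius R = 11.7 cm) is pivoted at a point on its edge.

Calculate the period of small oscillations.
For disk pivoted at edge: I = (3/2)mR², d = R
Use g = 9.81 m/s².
I/m = (3/2)R² = 0.02053 m²; d = R = 0.117 m
T = 2π√((3/2)R²/(gR)) = 2π√(3R/(2g)) = 0.8404 s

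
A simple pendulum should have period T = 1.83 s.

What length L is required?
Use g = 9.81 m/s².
T = 2π√(L/g) → L = g(T/2π)² = 9.81×(1.83/2π)² = 0.8322 m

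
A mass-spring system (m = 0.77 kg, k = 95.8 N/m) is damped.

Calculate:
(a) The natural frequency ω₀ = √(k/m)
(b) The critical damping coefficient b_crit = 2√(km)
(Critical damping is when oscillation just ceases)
ω₀ = √(k/m) = √(95.8/0.77) = 11.15 rad/s
b_crit = 2√(km) = 2√(95.8×0.77) = 17.18 kg/s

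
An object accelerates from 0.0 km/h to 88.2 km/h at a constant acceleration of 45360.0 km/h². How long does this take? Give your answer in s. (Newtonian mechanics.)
t = (v - v₀)/a (with unit conversion) = 7.0 s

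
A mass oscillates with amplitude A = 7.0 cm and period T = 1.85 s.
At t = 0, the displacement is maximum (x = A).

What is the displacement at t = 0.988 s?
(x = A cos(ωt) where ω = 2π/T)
ω = 2π/T = 2π/1.85 = 3.396 rad/s
x = A cos(ωt) = 7.0×cos(3.396×0.988) = -6.84 cm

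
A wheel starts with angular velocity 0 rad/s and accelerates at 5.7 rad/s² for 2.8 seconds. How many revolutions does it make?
θ = ω₀t + ½αt² = 0×2.8 + ½×5.7×2.8² = 22.34 rad
Revolutions = θ/(2π) = 22.34/(2π) = 3.56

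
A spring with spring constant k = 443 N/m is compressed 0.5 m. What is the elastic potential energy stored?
PE = ½kx² = ½×443×0.5² = 55.38 J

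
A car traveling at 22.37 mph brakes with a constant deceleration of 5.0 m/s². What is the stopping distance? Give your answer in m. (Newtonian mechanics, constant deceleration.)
d = v₀² / (2a) (with unit conversion) = 10.0 m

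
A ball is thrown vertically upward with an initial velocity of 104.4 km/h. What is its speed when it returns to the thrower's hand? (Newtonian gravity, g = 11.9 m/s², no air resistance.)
By conservation of energy, the ball returns at the same speed = 104.4 km/h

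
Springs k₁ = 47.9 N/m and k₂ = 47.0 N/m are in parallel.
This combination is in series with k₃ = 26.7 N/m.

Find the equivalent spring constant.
k₁₂ = k₁ + k₂ = 94.9 N/m (parallel)
1/k_eq = 1/k₁₂ + 1/k₃ → k_eq = 20.84 N/m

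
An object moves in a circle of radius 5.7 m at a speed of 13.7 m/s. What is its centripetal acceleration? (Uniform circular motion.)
a_c = v²/r = 13.7²/5.7 = 187.69/5.7 = 32.93 m/s²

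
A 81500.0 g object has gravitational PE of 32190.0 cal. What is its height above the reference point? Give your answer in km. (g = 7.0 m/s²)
PE = mgh → h = PE/(mg) = 1.347e+05 J / (81.5 kg × 7.0 m/s²) = 236.1 m = 0.2361 km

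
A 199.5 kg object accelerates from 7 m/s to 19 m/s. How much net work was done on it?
W_net = ΔKE = ½m(v₂² − v₁²) = ½×199.5×(19² − 7²) = 31122.0 J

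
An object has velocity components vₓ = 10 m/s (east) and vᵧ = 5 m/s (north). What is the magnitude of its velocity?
|v| = √(vₓ² + vᵧ²) = √(10² + 5²) = √(125) = 11.18 m/s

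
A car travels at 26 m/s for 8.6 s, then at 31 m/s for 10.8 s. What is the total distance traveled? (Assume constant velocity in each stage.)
d₁ = v₁t₁ = 26 × 8.6 = 223.6 m
d₂ = v₂t₂ = 31 × 10.8 = 334.8 m
d_total = 223.6 + 334.8 = 558.4 m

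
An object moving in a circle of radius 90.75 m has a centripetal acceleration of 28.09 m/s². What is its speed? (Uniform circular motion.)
v = √(a_c × r) = √(28.09 × 90.75) = 50.49 m/s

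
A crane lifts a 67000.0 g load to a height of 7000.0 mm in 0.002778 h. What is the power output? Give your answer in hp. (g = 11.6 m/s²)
W = mgh = 67×11.6×7 = 5440 J
P = W/t = 5440/10 = 544 W = 0.7295 hp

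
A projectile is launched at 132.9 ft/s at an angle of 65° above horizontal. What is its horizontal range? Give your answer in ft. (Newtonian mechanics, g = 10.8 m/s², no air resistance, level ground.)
R = v₀² sin(2θ) / g (with unit conversion) = 381.9 ft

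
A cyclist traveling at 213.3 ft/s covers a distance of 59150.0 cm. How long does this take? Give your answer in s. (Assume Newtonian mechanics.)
t = d/v (with unit conversion) = 9.098 s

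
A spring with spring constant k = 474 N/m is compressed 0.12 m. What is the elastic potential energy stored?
PE = ½kx² = ½×474×0.12² = 3.413 J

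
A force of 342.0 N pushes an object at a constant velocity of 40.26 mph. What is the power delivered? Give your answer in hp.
P = Fv = 342 N × 18 m/s = 6155 W = 8.254 hp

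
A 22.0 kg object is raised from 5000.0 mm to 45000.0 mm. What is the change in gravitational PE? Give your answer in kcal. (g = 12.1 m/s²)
ΔPE = mg(h₂ − h₁) = 22 kg × 12.1 m/s² × (45 − 5) m = 1.065e+04 J = 2.545 kcal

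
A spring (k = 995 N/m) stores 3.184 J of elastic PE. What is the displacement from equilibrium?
PE = ½kx² → x = √(2PE/k) = √(2×3.184/995) = 0.08 m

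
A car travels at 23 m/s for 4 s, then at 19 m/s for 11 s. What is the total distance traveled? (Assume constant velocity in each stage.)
d₁ = v₁t₁ = 23 × 4 = 92 m
d₂ = v₂t₂ = 19 × 11 = 209 m
d_total = 92 + 209 = 301 m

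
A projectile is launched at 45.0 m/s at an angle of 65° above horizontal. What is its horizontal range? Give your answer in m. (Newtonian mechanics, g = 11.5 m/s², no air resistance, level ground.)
R = v₀² sin(2θ) / g = 134.9 m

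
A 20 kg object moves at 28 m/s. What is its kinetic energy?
KE = ½mv² = ½×20×28² = 7840.0 J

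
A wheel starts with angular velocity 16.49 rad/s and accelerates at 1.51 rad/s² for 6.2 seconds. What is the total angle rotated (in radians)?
θ = ω₀t + ½αt² = 16.49×6.2 + ½×1.51×6.2² = 131.26 rad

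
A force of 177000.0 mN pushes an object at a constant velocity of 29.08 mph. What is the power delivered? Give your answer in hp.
P = Fv = 177 N × 13 m/s = 2301 W = 3.086 hp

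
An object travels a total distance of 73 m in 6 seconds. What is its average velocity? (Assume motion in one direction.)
v_avg = Δd / Δt = 73 / 6 = 12.17 m/s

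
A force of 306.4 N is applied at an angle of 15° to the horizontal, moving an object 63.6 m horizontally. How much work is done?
W = Fd cosθ = 306.4×63.6×cos(15°) = 18823.0 J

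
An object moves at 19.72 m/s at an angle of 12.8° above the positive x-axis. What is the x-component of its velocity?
vₓ = v cos(θ) = 19.72 × cos(12.8°) = 19.23 m/s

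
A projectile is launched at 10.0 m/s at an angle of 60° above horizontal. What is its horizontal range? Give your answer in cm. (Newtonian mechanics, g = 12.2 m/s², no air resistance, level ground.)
R = v₀² sin(2θ) / g (with unit conversion) = 709.9 cm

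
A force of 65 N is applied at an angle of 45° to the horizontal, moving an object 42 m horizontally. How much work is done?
W = Fd cosθ = 65×42×cos(45°) = 1930.4 J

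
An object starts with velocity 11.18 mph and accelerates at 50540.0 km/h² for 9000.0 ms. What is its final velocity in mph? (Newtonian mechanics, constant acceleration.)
v = v₀ + at (with unit conversion) = 89.69 mph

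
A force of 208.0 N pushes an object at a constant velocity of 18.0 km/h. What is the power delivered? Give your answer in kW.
P = Fv = 208 N × 5 m/s = 1040 W = 1.04 kW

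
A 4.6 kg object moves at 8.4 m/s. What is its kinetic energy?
KE = ½mv² = ½×4.6×8.4² = 162.288 J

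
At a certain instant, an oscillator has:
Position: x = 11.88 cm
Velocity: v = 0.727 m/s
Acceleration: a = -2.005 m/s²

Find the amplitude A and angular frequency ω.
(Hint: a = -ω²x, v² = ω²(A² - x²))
a = −ω²x → ω = √(|a|/x) = √(2.005/0.1188) = 4.108 rad/s
v² = ω²(A² − x²) → A = √(x² + v²/ω²) = √(0.1188² + 0.727²/4.108²) = 0.2131 m = 21.31 cm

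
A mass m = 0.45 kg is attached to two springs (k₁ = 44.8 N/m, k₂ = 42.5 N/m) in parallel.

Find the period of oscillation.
k_eq = k₁+k₂ = 87.3 N/m
T = 2π√(m/k_eq) = 2π√(0.45/87.3) = 0.4511 s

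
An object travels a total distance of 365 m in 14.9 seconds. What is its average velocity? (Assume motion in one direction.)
v_avg = Δd / Δt = 365 / 14.9 = 24.5 m/s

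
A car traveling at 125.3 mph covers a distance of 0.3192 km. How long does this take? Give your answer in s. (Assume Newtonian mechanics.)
t = d/v (with unit conversion) = 5.699 s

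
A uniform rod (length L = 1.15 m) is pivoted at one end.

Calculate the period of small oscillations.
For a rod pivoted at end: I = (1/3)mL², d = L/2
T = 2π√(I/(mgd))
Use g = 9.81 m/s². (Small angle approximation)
I/m = (1/3)L² = 0.4408 m²; d = L/2 = 0.575 m
T = 2π√(I/(mgd)) = 2π√(0.4408/(9.81×0.575)) = 1.757 s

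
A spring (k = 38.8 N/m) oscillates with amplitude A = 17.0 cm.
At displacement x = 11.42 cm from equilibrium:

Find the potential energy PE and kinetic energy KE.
E_total = ½kA² = ½×38.8×(0.17)² = 0.5607 J
PE = ½kx² = ½×38.8×(0.1142)² = 0.253 J
KE = E_total − PE = 0.3077 J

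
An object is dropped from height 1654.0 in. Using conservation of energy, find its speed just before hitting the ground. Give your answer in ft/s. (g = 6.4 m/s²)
mgh = ½mv² → v = √(2gh) = √(2×6.4×42.01) = 23.19 m/s = 76.08 ft/s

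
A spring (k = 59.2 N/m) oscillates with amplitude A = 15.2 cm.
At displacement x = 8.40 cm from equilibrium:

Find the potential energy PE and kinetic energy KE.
E_total = ½kA² = ½×59.2×(0.152)² = 0.6839 J
PE = ½kx² = ½×59.2×(0.084)² = 0.2089 J
KE = E_total − PE = 0.475 J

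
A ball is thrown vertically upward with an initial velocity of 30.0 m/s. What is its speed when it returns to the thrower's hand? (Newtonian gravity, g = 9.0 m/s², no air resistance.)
By conservation of energy, the ball returns at the same speed = 30.0 m/s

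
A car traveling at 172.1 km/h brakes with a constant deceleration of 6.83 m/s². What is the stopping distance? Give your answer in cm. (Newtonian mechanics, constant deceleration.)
d = v₀² / (2a) (with unit conversion) = 16730.0 cm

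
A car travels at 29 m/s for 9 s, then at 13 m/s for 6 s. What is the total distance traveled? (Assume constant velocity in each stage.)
d₁ = v₁t₁ = 29 × 9 = 261 m
d₂ = v₂t₂ = 13 × 6 = 78 m
d_total = 261 + 78 = 339 m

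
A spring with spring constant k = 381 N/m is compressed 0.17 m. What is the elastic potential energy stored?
PE = ½kx² = ½×381×0.17² = 5.505 J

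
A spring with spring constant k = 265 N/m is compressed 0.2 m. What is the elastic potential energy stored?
PE = ½kx² = ½×265×0.2² = 5.3 J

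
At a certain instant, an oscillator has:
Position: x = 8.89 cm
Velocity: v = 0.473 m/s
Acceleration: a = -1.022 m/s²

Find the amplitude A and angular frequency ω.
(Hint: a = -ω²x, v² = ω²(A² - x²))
a = −ω²x → ω = √(|a|/x) = √(1.022/0.0889) = 3.391 rad/s
v² = ω²(A² − x²) → A = √(x² + v²/ω²) = √(0.0889² + 0.473²/3.391²) = 0.1654 m = 16.54 cm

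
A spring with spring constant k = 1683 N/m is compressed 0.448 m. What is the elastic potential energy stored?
PE = ½kx² = ½×1683×0.448² = 168.9 J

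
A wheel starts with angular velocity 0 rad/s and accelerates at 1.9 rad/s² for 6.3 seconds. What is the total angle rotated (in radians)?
θ = ω₀t + ½αt² = 0×6.3 + ½×1.9×6.3² = 37.71 rad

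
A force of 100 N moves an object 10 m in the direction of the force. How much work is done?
W = Fd = 100×10 = 1000.0 J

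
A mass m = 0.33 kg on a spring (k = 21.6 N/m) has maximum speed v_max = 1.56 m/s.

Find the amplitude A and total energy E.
½mv²_max = ½kA² → A = v_max√(m/k) = 1.56×√(0.33/21.6) = 0.1928 m = 19.28 cm
E = ½mv²_max = ½×0.33×1.56² = 0.4015 J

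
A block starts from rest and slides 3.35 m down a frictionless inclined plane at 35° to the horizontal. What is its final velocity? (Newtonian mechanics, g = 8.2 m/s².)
a = g sin(θ) = 8.2 × sin(35°) = 4.7 m/s²
v = √(2ad) = √(2 × 4.7 × 3.35) = 5.61 m/s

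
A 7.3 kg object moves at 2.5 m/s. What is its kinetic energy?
KE = ½mv² = ½×7.3×2.5² = 22.8125 J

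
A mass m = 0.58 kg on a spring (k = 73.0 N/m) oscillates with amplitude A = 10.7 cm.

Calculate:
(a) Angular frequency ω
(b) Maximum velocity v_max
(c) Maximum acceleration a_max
ω = √(k/m) = √(73.0/0.58) = 11.22 rad/s
v_max = ωA = 11.22×0.107 = 1.2 m/s
a_max = ω²A = 11.22²×0.107 = 13.47 m/s²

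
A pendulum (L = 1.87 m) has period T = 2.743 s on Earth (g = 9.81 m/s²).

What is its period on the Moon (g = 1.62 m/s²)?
T = 2π√(L/g), so T_moon/T_earth = √(g_earth/g_moon)
T_moon = 2π√(1.87/1.62) = 6.751 s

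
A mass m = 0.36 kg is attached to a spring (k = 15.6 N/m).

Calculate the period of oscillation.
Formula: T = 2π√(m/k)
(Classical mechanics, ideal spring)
T = 2π√(m/k) = 2π√(0.36/15.6) = 0.9545 s; f = 1/T = 1.048 Hz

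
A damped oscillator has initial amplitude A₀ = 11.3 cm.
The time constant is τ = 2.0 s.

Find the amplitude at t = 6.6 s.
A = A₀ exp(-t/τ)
A = A₀ exp(−t/τ) = 11.3×exp(−6.6/2.0) = 0.4168 cm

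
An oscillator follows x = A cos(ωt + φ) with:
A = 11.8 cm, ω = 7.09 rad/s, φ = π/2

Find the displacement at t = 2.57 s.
x = A cos(ωt + φ) = 11.8×cos(7.09×2.57 + π/2) = 6.935 cm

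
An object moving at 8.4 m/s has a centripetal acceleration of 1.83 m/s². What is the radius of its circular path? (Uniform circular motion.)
r = v²/a_c = 8.4²/1.83 = 38.56 m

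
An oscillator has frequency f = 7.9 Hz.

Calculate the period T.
T = 1/f = 1/7.9 = 0.1266 s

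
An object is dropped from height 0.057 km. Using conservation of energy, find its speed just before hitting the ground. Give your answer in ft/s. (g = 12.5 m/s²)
mgh = ½mv² → v = √(2gh) = √(2×12.5×57) = 37.75 m/s = 123.8 ft/s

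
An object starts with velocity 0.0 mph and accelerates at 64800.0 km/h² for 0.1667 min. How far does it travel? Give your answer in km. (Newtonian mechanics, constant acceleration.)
d = v₀t + ½at² (with unit conversion) = 0.2501 km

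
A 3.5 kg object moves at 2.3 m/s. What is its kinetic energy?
KE = ½mv² = ½×3.5×2.3² = 9.2575 J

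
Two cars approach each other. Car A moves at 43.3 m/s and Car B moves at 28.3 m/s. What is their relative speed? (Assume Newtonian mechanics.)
v_rel = v_A + v_B = 43.3 + 28.3 = 71.6 m/s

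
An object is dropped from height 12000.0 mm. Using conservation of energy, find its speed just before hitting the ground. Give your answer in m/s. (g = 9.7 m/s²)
mgh = ½mv² → v = √(2gh) = √(2×9.7×12) = 15.26 m/s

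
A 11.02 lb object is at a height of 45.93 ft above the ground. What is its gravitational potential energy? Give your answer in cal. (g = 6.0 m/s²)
PE = mgh = 4.999 kg × 6.0 m/s² × 14 m = 419.9 J = 100.4 cal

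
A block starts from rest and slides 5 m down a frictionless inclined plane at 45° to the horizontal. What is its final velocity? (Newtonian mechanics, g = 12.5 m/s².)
a = g sin(θ) = 12.5 × sin(45°) = 8.84 m/s²
v = √(2ad) = √(2 × 8.84 × 5) = 9.4 m/s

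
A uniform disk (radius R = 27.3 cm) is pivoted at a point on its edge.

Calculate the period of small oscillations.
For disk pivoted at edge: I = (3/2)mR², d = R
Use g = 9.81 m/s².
I/m = (3/2)R² = 0.1118 m²; d = R = 0.273 m
T = 2π√((3/2)R²/(gR)) = 2π√(3R/(2g)) = 1.284 s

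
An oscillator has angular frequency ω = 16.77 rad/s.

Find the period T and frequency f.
T = 2π/ω = 2π/16.77 = 0.3747 s; f = ω/2π = 2.669 Hz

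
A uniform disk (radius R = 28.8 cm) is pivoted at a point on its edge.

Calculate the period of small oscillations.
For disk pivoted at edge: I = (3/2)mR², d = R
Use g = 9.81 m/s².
I/m = (3/2)R² = 0.1244 m²; d = R = 0.288 m
T = 2π√((3/2)R²/(gR)) = 2π√(3R/(2g)) = 1.319 s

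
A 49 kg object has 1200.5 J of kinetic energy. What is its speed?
KE = ½mv² → v = √(2KE/m) = √(2×1200.5/49) = 7.0 m/s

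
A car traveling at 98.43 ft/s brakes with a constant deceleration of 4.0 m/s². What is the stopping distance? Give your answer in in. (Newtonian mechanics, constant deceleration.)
d = v₀² / (2a) (with unit conversion) = 4430.0 in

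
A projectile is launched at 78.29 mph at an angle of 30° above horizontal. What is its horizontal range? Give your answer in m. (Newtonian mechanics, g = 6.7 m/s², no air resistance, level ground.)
R = v₀² sin(2θ) / g (with unit conversion) = 158.3 m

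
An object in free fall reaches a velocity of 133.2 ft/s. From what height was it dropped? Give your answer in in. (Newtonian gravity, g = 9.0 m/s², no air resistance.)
h = v²/(2g) (with unit conversion) = 3605.0 in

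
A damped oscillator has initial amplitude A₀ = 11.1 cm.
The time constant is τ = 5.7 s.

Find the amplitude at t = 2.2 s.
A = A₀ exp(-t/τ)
A = A₀ exp(−t/τ) = 11.1×exp(−2.2/5.7) = 7.546 cm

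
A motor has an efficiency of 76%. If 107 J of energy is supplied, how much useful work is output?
W_out = η × W_in = 0.76 × 107 = 81.32 J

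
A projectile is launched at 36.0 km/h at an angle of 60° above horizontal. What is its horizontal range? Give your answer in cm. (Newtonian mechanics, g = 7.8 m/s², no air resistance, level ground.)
R = v₀² sin(2θ) / g (with unit conversion) = 1110.0 cm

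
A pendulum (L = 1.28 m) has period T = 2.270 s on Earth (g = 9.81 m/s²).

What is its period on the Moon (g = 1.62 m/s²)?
T = 2π√(L/g), so T_moon/T_earth = √(g_earth/g_moon)
T_moon = 2π√(1.28/1.62) = 5.585 s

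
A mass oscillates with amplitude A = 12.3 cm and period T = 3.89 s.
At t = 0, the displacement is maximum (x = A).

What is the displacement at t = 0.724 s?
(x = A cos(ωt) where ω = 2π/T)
ω = 2π/T = 2π/3.89 = 1.615 rad/s
x = A cos(ωt) = 12.3×cos(1.615×0.724) = 4.805 cm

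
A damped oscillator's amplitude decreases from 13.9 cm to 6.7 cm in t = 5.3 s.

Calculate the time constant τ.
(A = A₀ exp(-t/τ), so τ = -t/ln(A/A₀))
A/A₀ = 6.7/13.9 = 0.482; ln(A/A₀) = -0.7298
τ = −t/ln(A/A₀) = −5.3/-0.7298 = 7.262 s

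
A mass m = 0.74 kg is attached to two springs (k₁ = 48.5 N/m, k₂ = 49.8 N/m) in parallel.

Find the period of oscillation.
k_eq = k₁+k₂ = 98.3 N/m
T = 2π√(m/k_eq) = 2π√(0.74/98.3) = 0.5452 s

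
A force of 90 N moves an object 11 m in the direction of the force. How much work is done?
W = Fd = 90×11 = 990.0 J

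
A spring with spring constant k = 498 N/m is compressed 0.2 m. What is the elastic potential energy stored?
PE = ½kx² = ½×498×0.2² = 9.96 J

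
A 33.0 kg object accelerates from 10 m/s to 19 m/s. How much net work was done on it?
W_net = ΔKE = ½m(v₂² − v₁²) = ½×33.0×(19² − 10²) = 4306.5 J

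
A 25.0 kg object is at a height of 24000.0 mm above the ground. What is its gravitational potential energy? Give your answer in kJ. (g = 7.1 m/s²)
PE = mgh = 25 kg × 7.1 m/s² × 24 m = 4260 J = 4.26 kJ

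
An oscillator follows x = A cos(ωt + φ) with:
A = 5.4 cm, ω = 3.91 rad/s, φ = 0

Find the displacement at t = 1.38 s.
x = A cos(ωt + φ) = 5.4×cos(3.91×1.38 + 0) = 3.41 cm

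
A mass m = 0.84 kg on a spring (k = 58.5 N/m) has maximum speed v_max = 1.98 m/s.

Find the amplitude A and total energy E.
½mv²_max = ½kA² → A = v_max√(m/k) = 1.98×√(0.84/58.5) = 0.2373 m = 23.73 cm
E = ½mv²_max = ½×0.84×1.98² = 1.647 J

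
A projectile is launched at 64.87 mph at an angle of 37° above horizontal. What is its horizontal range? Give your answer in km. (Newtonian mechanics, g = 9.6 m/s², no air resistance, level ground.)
R = v₀² sin(2θ) / g (with unit conversion) = 0.08421 km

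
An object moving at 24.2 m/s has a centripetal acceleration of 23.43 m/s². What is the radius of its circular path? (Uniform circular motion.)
r = v²/a_c = 24.2²/23.43 = 25.0 m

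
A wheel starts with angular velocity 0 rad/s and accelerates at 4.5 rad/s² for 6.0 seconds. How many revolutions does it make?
θ = ω₀t + ½αt² = 0×6.0 + ½×4.5×6.0² = 81.0 rad
Revolutions = θ/(2π) = 81.0/(2π) = 12.89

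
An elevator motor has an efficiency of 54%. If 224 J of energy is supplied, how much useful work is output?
W_out = η × W_in = 0.54 × 224 = 120.96 J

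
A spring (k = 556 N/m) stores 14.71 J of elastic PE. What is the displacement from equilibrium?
PE = ½kx² → x = √(2PE/k) = √(2×14.71/556) = 0.23 m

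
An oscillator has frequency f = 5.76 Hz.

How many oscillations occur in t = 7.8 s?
n = f×t = 5.76×7.8 = 44.93 oscillations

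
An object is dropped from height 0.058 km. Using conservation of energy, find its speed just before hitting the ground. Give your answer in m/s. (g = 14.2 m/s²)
mgh = ½mv² → v = √(2gh) = √(2×14.2×58) = 40.59 m/s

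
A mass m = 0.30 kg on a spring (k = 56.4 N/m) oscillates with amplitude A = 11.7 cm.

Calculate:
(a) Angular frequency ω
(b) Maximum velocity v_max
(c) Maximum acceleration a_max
ω = √(k/m) = √(56.4/0.3) = 13.71 rad/s
v_max = ωA = 13.71×0.117 = 1.604 m/s
a_max = ω²A = 13.71²×0.117 = 22 m/s²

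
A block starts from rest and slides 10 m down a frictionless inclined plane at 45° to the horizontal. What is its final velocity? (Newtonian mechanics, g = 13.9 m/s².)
a = g sin(θ) = 13.9 × sin(45°) = 9.83 m/s²
v = √(2ad) = √(2 × 9.83 × 10) = 14.02 m/s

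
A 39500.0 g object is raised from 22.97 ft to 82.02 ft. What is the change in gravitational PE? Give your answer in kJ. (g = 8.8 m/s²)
ΔPE = mg(h₂ − h₁) = 39.5 kg × 8.8 m/s² × (25 − 7.001) m = 6256 J = 6.256 kJ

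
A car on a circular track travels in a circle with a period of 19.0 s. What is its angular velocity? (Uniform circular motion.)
ω = 2π/T = 2π/19.0 = 0.3307 rad/s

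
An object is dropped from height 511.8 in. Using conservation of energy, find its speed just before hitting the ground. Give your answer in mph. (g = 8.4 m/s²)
mgh = ½mv² → v = √(2gh) = √(2×8.4×13) = 14.78 m/s = 33.06 mph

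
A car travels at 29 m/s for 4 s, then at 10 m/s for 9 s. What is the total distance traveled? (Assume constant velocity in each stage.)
d₁ = v₁t₁ = 29 × 4 = 116 m
d₂ = v₂t₂ = 10 × 9 = 90 m
d_total = 116 + 90 = 206 m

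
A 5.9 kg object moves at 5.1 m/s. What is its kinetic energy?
KE = ½mv² = ½×5.9×5.1² = 76.7295 J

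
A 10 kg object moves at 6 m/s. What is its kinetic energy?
KE = ½mv² = ½×10×6² = 180.0 J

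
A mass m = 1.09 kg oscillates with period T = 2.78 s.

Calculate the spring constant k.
T = 2π√(m/k) → k = m(2π/T)² = 1.09×(2π/2.78)² = 5.568 N/m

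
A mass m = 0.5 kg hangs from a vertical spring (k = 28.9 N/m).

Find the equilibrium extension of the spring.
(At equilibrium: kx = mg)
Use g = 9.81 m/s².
x_eq = mg/k = 0.5×9.81/28.9 = 0.1697 m = 16.97 cm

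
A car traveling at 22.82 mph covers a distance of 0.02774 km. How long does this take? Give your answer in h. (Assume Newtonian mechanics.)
t = d/v (with unit conversion) = 0.0007553 h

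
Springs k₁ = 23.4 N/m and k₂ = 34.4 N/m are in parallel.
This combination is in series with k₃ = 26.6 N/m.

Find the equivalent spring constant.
k₁₂ = k₁ + k₂ = 57.8 N/m (parallel)
1/k_eq = 1/k₁₂ + 1/k₃ → k_eq = 18.22 N/m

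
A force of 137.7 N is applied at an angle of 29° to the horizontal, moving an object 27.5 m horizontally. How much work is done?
W = Fd cosθ = 137.7×27.5×cos(29°) = 3312.0 J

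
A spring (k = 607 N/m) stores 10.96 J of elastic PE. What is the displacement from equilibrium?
PE = ½kx² → x = √(2PE/k) = √(2×10.96/607) = 0.19 m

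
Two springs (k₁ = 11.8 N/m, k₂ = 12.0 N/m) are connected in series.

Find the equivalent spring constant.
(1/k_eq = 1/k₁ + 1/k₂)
1/k_eq = 1/11.8 + 1/12.0 = 0.16808; k_eq = 5.95 N/m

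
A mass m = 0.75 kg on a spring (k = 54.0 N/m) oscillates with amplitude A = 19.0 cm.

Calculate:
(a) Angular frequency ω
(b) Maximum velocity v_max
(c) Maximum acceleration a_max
ω = √(k/m) = √(54.0/0.75) = 8.485 rad/s
v_max = ωA = 8.485×0.19 = 1.612 m/s
a_max = ω²A = 8.485²×0.19 = 13.68 m/s²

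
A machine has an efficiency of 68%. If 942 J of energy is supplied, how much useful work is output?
W_out = η × W_in = 0.68 × 942 = 640.56 J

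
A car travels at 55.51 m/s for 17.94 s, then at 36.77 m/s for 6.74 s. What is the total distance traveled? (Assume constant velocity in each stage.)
d₁ = v₁t₁ = 55.51 × 17.94 = 995.849 m
d₂ = v₂t₂ = 36.77 × 6.74 = 247.83 m
d_total = 995.849 + 247.83 = 1243.68 m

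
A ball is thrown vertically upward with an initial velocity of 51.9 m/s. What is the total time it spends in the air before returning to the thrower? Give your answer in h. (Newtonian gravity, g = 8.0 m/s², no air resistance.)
t_total = 2v₀/g (with unit conversion) = 0.003604 h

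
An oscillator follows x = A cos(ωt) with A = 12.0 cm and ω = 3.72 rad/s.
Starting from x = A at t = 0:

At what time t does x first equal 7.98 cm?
cos(ωt) = x/A = 7.98/12.0 = 0.665
ωt = arccos(0.665) = 0.8433 rad
t = 0.8433/3.72 = 0.2267 s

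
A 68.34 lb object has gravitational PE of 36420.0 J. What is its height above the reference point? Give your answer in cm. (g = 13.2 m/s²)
PE = mgh → h = PE/(mg) = 3.642e+04 J / (31 kg × 13.2 m/s²) = 89.01 m = 8901.0 cm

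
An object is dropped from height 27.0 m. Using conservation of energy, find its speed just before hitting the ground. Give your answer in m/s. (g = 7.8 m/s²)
mgh = ½mv² → v = √(2gh) = √(2×7.8×27) = 20.52 m/s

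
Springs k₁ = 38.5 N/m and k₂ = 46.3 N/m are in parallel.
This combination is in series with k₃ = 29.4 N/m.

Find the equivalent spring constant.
k₁₂ = k₁ + k₂ = 84.8 N/m (parallel)
1/k_eq = 1/k₁₂ + 1/k₃ → k_eq = 21.83 N/m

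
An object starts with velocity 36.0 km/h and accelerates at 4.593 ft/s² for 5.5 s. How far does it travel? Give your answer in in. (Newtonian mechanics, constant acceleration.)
d = v₀t + ½at² (with unit conversion) = 2999.0 in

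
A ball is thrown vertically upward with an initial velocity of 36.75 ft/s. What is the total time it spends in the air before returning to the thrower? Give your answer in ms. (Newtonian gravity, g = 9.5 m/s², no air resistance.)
t_total = 2v₀/g (with unit conversion) = 2358.0 ms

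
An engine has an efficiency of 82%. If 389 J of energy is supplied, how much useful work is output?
W_out = η × W_in = 0.82 × 389 = 318.98 J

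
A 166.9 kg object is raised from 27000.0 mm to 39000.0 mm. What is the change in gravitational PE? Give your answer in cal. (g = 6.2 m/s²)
ΔPE = mg(h₂ − h₁) = 166.9 kg × 6.2 m/s² × (39 − 27) m = 1.242e+04 J = 2968.0 cal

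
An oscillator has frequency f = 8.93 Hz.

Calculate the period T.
T = 1/f = 1/8.93 = 0.112 s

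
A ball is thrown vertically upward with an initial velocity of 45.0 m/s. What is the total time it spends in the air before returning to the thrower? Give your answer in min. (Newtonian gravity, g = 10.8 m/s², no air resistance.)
t_total = 2v₀/g (with unit conversion) = 0.1389 min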